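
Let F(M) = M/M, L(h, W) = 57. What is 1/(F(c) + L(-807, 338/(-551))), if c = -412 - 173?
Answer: 1/58 ≈ 0.017241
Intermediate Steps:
c = -585
F(M) = 1
1/(F(c) + L(-807, 338/(-551))) = 1/(1 + 57) = 1/58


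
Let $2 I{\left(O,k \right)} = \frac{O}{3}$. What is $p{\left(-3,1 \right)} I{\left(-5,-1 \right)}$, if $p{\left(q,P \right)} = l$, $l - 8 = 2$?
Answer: $- \frac{25}{3} \approx -8.3333$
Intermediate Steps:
$I{\left(O,k \right)} = \frac{O}{6}$ ($I{\left(O,k \right)} = \frac{O \frac{1}{3}}{2} = \frac{\frac{1}{3} O}{2} = \frac{O}{6}$)
$l = 10$ ($l = 8 + 2 = 10$)
$p{\left(q,P \right)} = 10$
$p{\left(-3,1 \right)} I{\left(-5,-1 \right)} = 10 \cdot \frac{1}{6} \left(-5\right) = 10 \left(- \frac{5}{6}\right) = - \frac{25}{3}$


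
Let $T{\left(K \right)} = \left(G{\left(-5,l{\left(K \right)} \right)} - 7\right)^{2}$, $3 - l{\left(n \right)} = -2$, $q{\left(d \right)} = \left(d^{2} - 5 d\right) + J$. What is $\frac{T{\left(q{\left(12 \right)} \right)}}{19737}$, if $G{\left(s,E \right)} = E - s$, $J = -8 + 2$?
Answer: $\frac{1}{2193} \approx 0.000456$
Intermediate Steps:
$J = -6$
$q{\left(d \right)} = -6 + d^{2} - 5 d$ ($q{\left(d \right)} = \left(d^{2} - 5 d\right) - 6 = -6 + d^{2} - 5 d$)
$l{\left(n \right)} = 5$ ($l{\left(n \right)} = 3 - -2 = 3 + 2 = 5$)
$T{\left(K \right)} = 9$ ($T{\left(K \right)} = \left(\left(5 - -5\right) - 7\right)^{2} = \left(\left(5 + 5\right) - 7\right)^{2} = \left(10 - 7\right)^{2} = 3^{2} = 9$)
$\frac{T{\left(q{\left(12 \right)} \right)}}{19737} = \frac{9}{19737} = 9 \cdot \frac{1}{19737} = \frac{1}{2193}$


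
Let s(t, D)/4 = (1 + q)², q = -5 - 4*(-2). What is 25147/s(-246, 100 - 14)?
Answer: 25147/64 ≈ 392.92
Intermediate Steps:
q = 3 (q = -5 + 8 = 3)
s(t, D) = 64 (s(t, D) = 4*(1 + 3)² = 4*4² = 4*16 = 64)
25147/s(-246, 100 - 14) = 25147/64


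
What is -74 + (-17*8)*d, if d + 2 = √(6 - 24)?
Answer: 198 - 408*I*√2 ≈ 198.0 - 577.0*I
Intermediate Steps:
d = -2 + 3*I*√2 (d = -2 + √(6 - 24) = -2 + √(-18) = -2 + 3*I*√2 ≈ -2.0 + 4.2426*I)
-74 + (-17*8)*d = -74 + (-17*8)*(-2 + 3*I*√2) = -74 - 136*(-2 + 3*I*√2) = -74 + (272 - 408*I*√2) = 198 - 408*I*√2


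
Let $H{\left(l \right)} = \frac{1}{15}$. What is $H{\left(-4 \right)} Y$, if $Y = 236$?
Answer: $\frac{236}{15} \approx 15.733$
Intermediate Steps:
$H{\left(l \right)} = \frac{1}{15}$
$H{\left(-4 \right)} Y = \frac{1}{15} \cdot 236 = \frac{236}{15}$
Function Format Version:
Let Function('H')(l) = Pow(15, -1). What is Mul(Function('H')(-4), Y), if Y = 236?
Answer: Rational(236, 15) ≈ 15.733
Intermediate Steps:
Function('H')(l) = Rational(1, 15)
Mul(Function('H')(-4), Y) = Mul(Rational(1, 15), 236) = Rational(236, 15)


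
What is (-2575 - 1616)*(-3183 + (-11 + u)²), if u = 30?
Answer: 11827002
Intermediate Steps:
(-2575 - 1616)*(-3183 + (-11 + u)²) = (-2575 - 1616)*(-3183 + (-11 + 30)²) = -4191*(-3183 + 19²) = -4191*(-3183 + 361) = -4191*(-2822) = 11827002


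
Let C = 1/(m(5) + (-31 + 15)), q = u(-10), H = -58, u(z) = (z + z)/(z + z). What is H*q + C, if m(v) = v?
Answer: -639/11 ≈ -58.091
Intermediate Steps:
u(z) = 1 (u(z) = (2*z)/((2*z)) = (2*z)*(1/(2*z)) = 1)
q = 1
C = -1/11 (C = 1/(5 + (-31 + 15)) = 1/(5 - 16) = 1/(-11) = -1/11 ≈ -0.090909)
H*q + C = -58*1 - 1/11 = -58 - 1/11 = -639/11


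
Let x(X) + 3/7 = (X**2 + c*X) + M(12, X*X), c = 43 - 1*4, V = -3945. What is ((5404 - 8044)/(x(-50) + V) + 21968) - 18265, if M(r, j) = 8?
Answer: 1829667/494 ≈ 3703.8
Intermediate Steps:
c = 39 (c = 43 - 4 = 39)
x(X) = 53/7 + X**2 + 39*X (x(X) = -3/7 + ((X**2 + 39*X) + 8) = -3/7 + (8 + X**2 + 39*X) = 53/7 + X**2 + 39*X)
((5404 - 8044)/(x(-50) + V) + 21968) - 18265 = ((5404 - 8044)/((53/7 + (-50)**2 + 39*(-50)) - 3945) + 21968) - 18265 = (-2640/((53/7 + 2500 - 1950) - 3945) + 21968) - 18265 = (-2640/(3903/7 - 3945) + 21968) - 18265 = (-2640/(-23712/7) + 21968) - 18265 = (-2640*(-7/23712) + 21968) - 18265 = (385/494 + 21968) - 18265 = 10852577/494 - 18265 = 1829667/494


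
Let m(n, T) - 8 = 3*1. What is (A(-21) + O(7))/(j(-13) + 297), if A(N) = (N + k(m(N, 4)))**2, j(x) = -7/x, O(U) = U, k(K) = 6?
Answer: 754/967 ≈ 0.77973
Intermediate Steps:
m(n, T) = 11 (m(n, T) = 8 + 3*1 = 8 + 3 = 11)
A(N) = (6 + N)**2 (A(N) = (N + 6)**2 = (6 + N)**2)
(A(-21) + O(7))/(j(-13) + 297) = ((6 - 21)**2 + 7)/(-7/(-13) + 297) = ((-15)**2 + 7)/(-7*(-1/13) + 297) = (225 + 7)/(7/13 + 297) = 232/(3868/13) = 232*(13/3868) = 754/967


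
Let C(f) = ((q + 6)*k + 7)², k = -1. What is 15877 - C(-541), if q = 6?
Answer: 15852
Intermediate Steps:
C(f) = 25 (C(f) = ((6 + 6)*(-1) + 7)² = (12*(-1) + 7)² = (-12 + 7)² = (-5)² = 25)
15877 - C(-541) = 15877 - 1*25 = 15877 - 25 = 15852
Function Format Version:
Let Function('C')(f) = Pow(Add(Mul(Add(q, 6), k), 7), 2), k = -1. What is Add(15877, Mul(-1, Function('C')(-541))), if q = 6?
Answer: 15852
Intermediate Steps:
Function('C')(f) = 25 (Function('C')(f) = Pow(Add(Mul(Add(6, 6), -1), 7), 2) = Pow(Add(Mul(12, -1), 7), 2) = Pow(Add(-12, 7), 2) = Pow(-5, 2) = 25)
Add(15877, Mul(-1, Function('C')(-541))) = Add(15877, Mul(-1, 25)) = Add(15877, -25) = 15852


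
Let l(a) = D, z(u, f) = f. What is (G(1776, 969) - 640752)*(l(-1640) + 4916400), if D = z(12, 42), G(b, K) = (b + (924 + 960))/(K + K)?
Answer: -1017518075306412/323 ≈ -3.1502e+12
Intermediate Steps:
G(b, K) = (1884 + b)/(2*K) (G(b, K) = (b + 1884)/((2*K)) = (1884 + b)*(1/(2*K)) = (1884 + b)/(2*K))
D = 42
l(a) = 42
(G(1776, 969) - 640752)*(l(-1640) + 4916400) = ((½)*(1884 + 1776)/969 - 640752)*(42 + 4916400) = ((½)*(1/969)*3660 - 640752)*4916442 = (610/323 - 640752)*4916442 = -206962286/323*4916442 = -1017518075306412/323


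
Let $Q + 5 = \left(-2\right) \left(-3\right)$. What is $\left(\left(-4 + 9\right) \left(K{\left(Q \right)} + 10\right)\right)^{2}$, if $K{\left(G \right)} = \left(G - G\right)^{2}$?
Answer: $2500$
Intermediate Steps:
$Q = 1$ ($Q = -5 - -6 = -5 + 6 = 1$)
$K{\left(G \right)} = 0$ ($K{\left(G \right)} = 0^{2} = 0$)
$\left(\left(-4 + 9\right) \left(K{\left(Q \right)} + 10\right)\right)^{2} = \left(\left(-4 + 9\right) \left(0 + 10\right)\right)^{2} = \left(5 \cdot 10\right)^{2} = 50^{2} = 2500$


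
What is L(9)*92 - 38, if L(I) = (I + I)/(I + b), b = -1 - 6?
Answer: 790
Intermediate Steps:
b = -7
L(I) = 2*I/(-7 + I) (L(I) = (I + I)/(I - 7) = (2*I)/(-7 + I) = 2*I/(-7 + I))
L(9)*92 - 38 = (2*9/(-7 + 9))*92 - 38 = (2*9/2)*92 - 38 = (2*9*(½))*92 - 38 = 9*92 - 38 = 828 - 38 = 790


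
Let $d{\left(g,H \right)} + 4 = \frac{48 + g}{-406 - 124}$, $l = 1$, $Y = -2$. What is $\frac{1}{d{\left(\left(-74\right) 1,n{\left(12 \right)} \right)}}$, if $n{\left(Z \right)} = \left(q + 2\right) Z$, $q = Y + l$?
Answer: $- \frac{265}{1047} \approx -0.2531$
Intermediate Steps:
$q = -1$ ($q = -2 + 1 = -1$)
$n{\left(Z \right)} = Z$ ($n{\left(Z \right)} = \left(-1 + 2\right) Z = 1 Z = Z$)
$d{\left(g,H \right)} = - \frac{1084}{265} - \frac{g}{530}$ ($d{\left(g,H \right)} = -4 + \frac{48 + g}{-406 - 124} = -4 + \frac{48 + g}{-530} = -4 + \left(48 + g\right) \left(- \frac{1}{530}\right) = -4 - \left(\frac{24}{265} + \frac{g}{530}\right) = - \frac{1084}{265} - \frac{g}{530}$)
$\frac{1}{d{\left(\left(-74\right) 1,n{\left(12 \right)} \right)}} = \frac{1}{- \frac{1084}{265} - \frac{\left(-74\right) 1}{530}} = \frac{1}{- \frac{1084}{265} - - \frac{37}{265}} = \frac{1}{- \frac{1084}{265} + \frac{37}{265}} = \frac{1}{- \frac{1047}{265}} = - \frac{265}{1047}$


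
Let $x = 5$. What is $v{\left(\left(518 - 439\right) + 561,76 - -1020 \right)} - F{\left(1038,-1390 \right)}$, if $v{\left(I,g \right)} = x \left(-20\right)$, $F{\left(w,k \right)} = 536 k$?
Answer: $744940$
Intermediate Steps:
$v{\left(I,g \right)} = -100$ ($v{\left(I,g \right)} = 5 \left(-20\right) = -100$)
$v{\left(\left(518 - 439\right) + 561,76 - -1020 \right)} - F{\left(1038,-1390 \right)} = -100 - 536 \left(-1390\right) = -100 - -745040 = -100 + 745040 = 744940$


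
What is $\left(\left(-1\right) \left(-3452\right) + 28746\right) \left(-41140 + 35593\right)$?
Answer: $-178602306$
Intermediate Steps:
$\left(\left(-1\right) \left(-3452\right) + 28746\right) \left(-41140 + 35593\right) = \left(3452 + 28746\right) \left(-5547\right) = 32198 \left(-5547\right) = -178602306$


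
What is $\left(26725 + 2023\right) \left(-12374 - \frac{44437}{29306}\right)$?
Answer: $- \frac{5213117487494}{14653} \approx -3.5577 \cdot 10^{8}$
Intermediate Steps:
$\left(26725 + 2023\right) \left(-12374 - \frac{44437}{29306}\right) = 28748 \left(-12374 - \frac{44437}{29306}\right) = 28748 \left(- \frac{362676881}{29306}\right) = - \frac{5213117487494}{14653}$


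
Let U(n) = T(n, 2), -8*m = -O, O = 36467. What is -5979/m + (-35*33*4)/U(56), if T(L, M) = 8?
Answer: -42215049/72934 ≈ -578.81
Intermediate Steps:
m = 36467/8 (m = -(-1)*36467/8 = -⅛*(-36467) = 36467/8 ≈ 4558.4)
U(n) = 8
-5979/m + (-35*33*4)/U(56) = -5979/36467/8 + (-35*33*4)/8 = -5979*8/36467 - 1155*4*(⅛) = -47832/36467 - 4620*⅛ = -47832/36467 - 1155/2 = -42215049/72934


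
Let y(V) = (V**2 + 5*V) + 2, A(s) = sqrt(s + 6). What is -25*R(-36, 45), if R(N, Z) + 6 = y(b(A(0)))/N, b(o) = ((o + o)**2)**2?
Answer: 4185925/18 ≈ 2.3255e+5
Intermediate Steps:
A(s) = sqrt(6 + s)
b(o) = 16*o**4 (b(o) = ((2*o)**2)**2 = (4*o**2)**2 = 16*o**4)
y(V) = 2 + V**2 + 5*V
R(N, Z) = -6 + 334658/N (R(N, Z) = -6 + (2 + (16*(sqrt(6 + 0))**4)**2 + 5*(16*(sqrt(6 + 0))**4))/N = -6 + (2 + (16*(sqrt(6))**4)**2 + 5*(16*(sqrt(6))**4))/N = -6 + (2 + (16*36)**2 + 5*(16*36))/N = -6 + (2 + 576**2 + 5*576)/N = -6 + (2 + 331776 + 2880)/N = -6 + 334658/N)
-25*R(-36, 45) = -25*(-6 + 334658/(-36)) = -25*(-6 + 334658*(-1/36)) = -25*(-6 - 167329/18) = -25*(-167437/18) = 4185925/18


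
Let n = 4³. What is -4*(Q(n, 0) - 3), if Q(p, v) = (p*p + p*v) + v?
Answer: -16372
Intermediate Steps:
n = 64
Q(p, v) = v + p² + p*v (Q(p, v) = (p² + p*v) + v = v + p² + p*v)
-4*(Q(n, 0) - 3) = -4*((0 + 64² + 64*0) - 3) = -4*((0 + 4096 + 0) - 3) = -4*(4096 - 3) = -4*4093 = -16372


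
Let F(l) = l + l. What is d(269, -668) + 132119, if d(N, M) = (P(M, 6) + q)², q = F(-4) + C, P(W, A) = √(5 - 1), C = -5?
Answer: 132240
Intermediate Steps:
F(l) = 2*l
P(W, A) = 2 (P(W, A) = √4 = 2)
q = -13 (q = 2*(-4) - 5 = -8 - 5 = -13)
d(N, M) = 121 (d(N, M) = (2 - 13)² = (-11)² = 121)
d(269, -668) + 132119 = 121 + 132119 = 132240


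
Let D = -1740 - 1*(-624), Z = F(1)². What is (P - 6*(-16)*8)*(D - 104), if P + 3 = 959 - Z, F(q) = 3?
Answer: -2092300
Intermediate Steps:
Z = 9 (Z = 3² = 9)
D = -1116 (D = -1740 + 624 = -1116)
P = 947 (P = -3 + (959 - 1*9) = -3 + (959 - 9) = -3 + 950 = 947)
(P - 6*(-16)*8)*(D - 104) = (947 - 6*(-16)*8)*(-1116 - 104) = (947 + 96*8)*(-1220) = (947 + 768)*(-1220) = 1715*(-1220) = -2092300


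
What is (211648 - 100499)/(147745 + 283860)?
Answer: 111149/431605 ≈ 0.25752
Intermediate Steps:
(211648 - 100499)/(147745 + 283860) = 111149/431605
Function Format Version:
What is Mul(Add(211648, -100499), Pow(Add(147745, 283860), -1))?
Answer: Rational(111149, 431605) ≈ 0.25752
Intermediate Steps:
Mul(Add(211648, -100499), Pow(Add(147745, 283860), -1)) = Mul(111149, Pow(431605, -1)) = Mul(111149, Rational(1, 431605)) = Rational(111149, 431605)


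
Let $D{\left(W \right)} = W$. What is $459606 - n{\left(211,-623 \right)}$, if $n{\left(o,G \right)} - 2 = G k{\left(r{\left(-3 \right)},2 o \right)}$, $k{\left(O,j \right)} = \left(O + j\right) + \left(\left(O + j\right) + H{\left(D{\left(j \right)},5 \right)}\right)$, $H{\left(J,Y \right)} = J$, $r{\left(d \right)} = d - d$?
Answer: $1248322$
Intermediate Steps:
$r{\left(d \right)} = 0$
$k{\left(O,j \right)} = 2 O + 3 j$ ($k{\left(O,j \right)} = \left(O + j\right) + \left(\left(O + j\right) + j\right) = \left(O + j\right) + \left(O + 2 j\right) = 2 O + 3 j$)
$n{\left(o,G \right)} = 2 + 6 G o$ ($n{\left(o,G \right)} = 2 + G \left(2 \cdot 0 + 3 \cdot 2 o\right) = 2 + G \left(0 + 6 o\right) = 2 + G 6 o = 2 + 6 G o$)
$459606 - n{\left(211,-623 \right)} = 459606 - \left(2 + 6 \left(-623\right) 211\right) = 459606 - \left(2 - 788718\right) = 459606 - -788716 = 459606 + 788716 = 1248322$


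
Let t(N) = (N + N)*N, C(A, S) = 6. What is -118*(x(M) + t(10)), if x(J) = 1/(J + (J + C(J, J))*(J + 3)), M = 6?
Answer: -1345259/57 ≈ -23601.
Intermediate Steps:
x(J) = 1/(J + (3 + J)*(6 + J)) (x(J) = 1/(J + (J + 6)*(J + 3)) = 1/(J + (6 + J)*(3 + J)) = 1/(J + (3 + J)*(6 + J)))
t(N) = 2*N**2 (t(N) = (2*N)*N = 2*N**2)
-118*(x(M) + t(10)) = -118*(1/(18 + 6**2 + 10*6) + 2*10**2) = -118*(1/(18 + 36 + 60) + 2*100) = -118*(1/114 + 200) = -118*22801/114 = -1345259/57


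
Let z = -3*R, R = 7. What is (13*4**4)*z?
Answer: -69888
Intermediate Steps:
z = -21 (z = -3*7 = -21)
(13*4**4)*z = (13*4**4)*(-21) = (13*256)*(-21) = 3328*(-21) = -69888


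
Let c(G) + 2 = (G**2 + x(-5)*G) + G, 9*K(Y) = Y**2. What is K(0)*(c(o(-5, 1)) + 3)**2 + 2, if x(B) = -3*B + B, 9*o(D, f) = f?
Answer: 2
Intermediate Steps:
o(D, f) = f/9
x(B) = -2*B
K(Y) = Y**2/9
c(G) = -2 + G**2 + 11*G (c(G) = -2 + ((G**2 + (-2*(-5))*G) + G) = -2 + ((G**2 + 10*G) + G) = -2 + (G**2 + 11*G) = -2 + G**2 + 11*G)
K(0)*(c(o(-5, 1)) + 3)**2 + 2 = ((1/9)*0**2)*((-2 + ((1/9)*1)**2 + 11*((1/9)*1)) + 3)**2 + 2 = ((1/9)*0)*((-2 + (1/9)**2 + 11*(1/9)) + 3)**2 + 2 = 0*((-2 + 1/81 + 11/9) + 3)**2 + 2 = 0*(-62/81 + 3)**2 + 2 = 0*(181/81)**2 + 2 = 0*(32761/6561) + 2 = 0 + 2 = 2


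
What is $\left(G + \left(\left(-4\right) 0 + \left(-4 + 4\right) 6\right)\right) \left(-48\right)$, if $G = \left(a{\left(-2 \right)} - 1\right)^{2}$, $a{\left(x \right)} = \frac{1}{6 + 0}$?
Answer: $- \frac{100}{3} \approx -33.333$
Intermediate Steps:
$a{\left(x \right)} = \frac{1}{6}$
$G = \frac{25}{36}$ ($G = \left(\frac{1}{6} - 1\right)^{2} = \left(- \frac{5}{6}\right)^{2} = \frac{25}{36} \approx 0.69444$)
$\left(G + \left(\left(-4\right) 0 + \left(-4 + 4\right) 6\right)\right) \left(-48\right) = \left(\frac{25}{36} + \left(\left(-4\right) 0 + \left(-4 + 4\right) 6\right)\right) \left(-48\right) = \left(\frac{25}{36} + \left(0 + 0 \cdot 6\right)\right) \left(-48\right) = \left(\frac{25}{36} + \left(0 + 0\right)\right) \left(-48\right) = \left(\frac{25}{36} + 0\right) \left(-48\right) = \frac{25}{36} \left(-48\right) = - \frac{100}{3}$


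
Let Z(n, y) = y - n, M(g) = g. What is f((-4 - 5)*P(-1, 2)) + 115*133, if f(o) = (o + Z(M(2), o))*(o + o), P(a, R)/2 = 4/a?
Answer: 35743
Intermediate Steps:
P(a, R) = 8/a (P(a, R) = 2*(4/a) = 8/a)
f(o) = 2*o*(-2 + 2*o) (f(o) = (o + (o - 1*2))*(o + o) = (o + (o - 2))*(2*o) = (o + (-2 + o))*(2*o) = (-2 + 2*o)*(2*o) = 2*o*(-2 + 2*o))
f((-4 - 5)*P(-1, 2)) + 115*133 = 4*((-4 - 5)*(8/(-1)))*(-1 + (-4 - 5)*(8/(-1))) + 115*133 = 4*(-72*(-1))*(-1 - 72*(-1)) + 15295 = 4*(-9*(-8))*(-1 - 9*(-8)) + 15295 = 4*72*(-1 + 72) + 15295 = 4*72*71 + 15295 = 20448 + 15295 = 35743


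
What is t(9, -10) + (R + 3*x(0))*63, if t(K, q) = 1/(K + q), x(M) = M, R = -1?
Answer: -64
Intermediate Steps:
t(9, -10) + (R + 3*x(0))*63 = 1/(9 - 10) + (-1 + 3*0)*63 = 1/(-1) + (-1 + 0)*63 = -1 - 1*63 = -1 - 63 = -64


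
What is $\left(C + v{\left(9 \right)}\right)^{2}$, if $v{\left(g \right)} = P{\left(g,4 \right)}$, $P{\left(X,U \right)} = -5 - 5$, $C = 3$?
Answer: $49$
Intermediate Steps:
$P{\left(X,U \right)} = -10$
$v{\left(g \right)} = -10$
$\left(C + v{\left(9 \right)}\right)^{2} = \left(3 - 10\right)^{2} = \left(-7\right)^{2} = 49$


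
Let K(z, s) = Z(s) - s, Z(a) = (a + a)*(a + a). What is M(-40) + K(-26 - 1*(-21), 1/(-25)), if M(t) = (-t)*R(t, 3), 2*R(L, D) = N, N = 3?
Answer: 37529/625 ≈ 60.046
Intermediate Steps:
R(L, D) = 3/2 (R(L, D) = (½)*3 = 3/2)
Z(a) = 4*a² (Z(a) = (2*a)*(2*a) = 4*a²)
M(t) = -3*t/2 (M(t) = -t*(3/2) = -3*t/2)
K(z, s) = -s + 4*s² (K(z, s) = 4*s² - s = -s + 4*s²)
M(-40) + K(-26 - 1*(-21), 1/(-25)) = -3/2*(-40) + (-1 + 4/(-25))/(-25) = 60 - (-1 + 4*(-1/25))/25 = 60 - (-1 - 4/25)/25 = 60 - 1/25*(-29/25) = 60 + 29/625 = 37529/625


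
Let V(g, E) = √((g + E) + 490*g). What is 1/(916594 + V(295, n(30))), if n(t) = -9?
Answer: 458297/420072208000 - √36209/420072208000 ≈ 1.0905e-6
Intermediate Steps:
V(g, E) = √(E + 491*g) (V(g, E) = √((E + g) + 490*g) = √(E + 491*g))
1/(916594 + V(295, n(30))) = 1/(916594 + √(-9 + 491*295)) = 1/(916594 + √(-9 + 144845)) = 1/(916594 + √144836) = 1/(916594 + 2*√36209)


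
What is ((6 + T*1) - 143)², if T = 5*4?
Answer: 13689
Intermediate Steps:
T = 20
((6 + T*1) - 143)² = ((6 + 20*1) - 143)² = ((6 + 20) - 143)² = (26 - 143)² = (-117)² = 13689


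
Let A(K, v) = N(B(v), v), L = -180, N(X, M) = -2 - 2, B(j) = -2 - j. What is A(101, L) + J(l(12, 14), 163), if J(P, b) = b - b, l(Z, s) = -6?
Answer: -4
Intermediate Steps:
N(X, M) = -4
A(K, v) = -4
J(P, b) = 0
A(101, L) + J(l(12, 14), 163) = -4 + 0 = -4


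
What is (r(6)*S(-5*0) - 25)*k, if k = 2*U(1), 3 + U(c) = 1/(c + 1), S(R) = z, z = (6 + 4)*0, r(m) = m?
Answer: 125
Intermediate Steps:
z = 0 (z = 10*0 = 0)
S(R) = 0
U(c) = -3 + 1/(1 + c) (U(c) = -3 + 1/(c + 1) = -3 + 1/(1 + c))
k = -5 (k = 2*((-2 - 3*1)/(1 + 1)) = 2*((-2 - 3)/2) = 2*((½)*(-5)) = 2*(-5/2) = -5)
(r(6)*S(-5*0) - 25)*k = (6*0 - 25)*(-5) = (0 - 25)*(-5) = -25*(-5) = 125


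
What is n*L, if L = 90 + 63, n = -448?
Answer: -68544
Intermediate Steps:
L = 153
n*L = -448*153 = -68544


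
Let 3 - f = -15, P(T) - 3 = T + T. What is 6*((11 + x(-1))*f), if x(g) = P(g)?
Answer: 1296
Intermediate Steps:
P(T) = 3 + 2*T (P(T) = 3 + (T + T) = 3 + 2*T)
x(g) = 3 + 2*g
f = 18 (f = 3 - 1*(-15) = 3 + 15 = 18)
6*((11 + x(-1))*f) = 6*((11 + (3 + 2*(-1)))*18) = 6*((11 + (3 - 2))*18) = 6*((11 + 1)*18) = 6*(12*18) = 6*216 = 1296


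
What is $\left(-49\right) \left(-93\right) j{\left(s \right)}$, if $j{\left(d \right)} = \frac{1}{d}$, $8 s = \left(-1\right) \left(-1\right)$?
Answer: $36456$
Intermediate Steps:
$s = \frac{1}{8}$ ($s = \frac{\left(-1\right) \left(-1\right)}{8} = \frac{1}{8} \cdot 1 = \frac{1}{8} \approx 0.125$)
$\left(-49\right) \left(-93\right) j{\left(s \right)} = \left(-49\right) \left(-93\right) \frac{1}{\frac{1}{8}} = 4557 \cdot 8 = 36456$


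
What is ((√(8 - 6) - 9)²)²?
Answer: (9 - √2)⁴ ≈ 3311.3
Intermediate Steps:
((√(8 - 6) - 9)²)² = ((√2 - 9)²)² = ((-9 + √2)²)² = (-9 + √2)⁴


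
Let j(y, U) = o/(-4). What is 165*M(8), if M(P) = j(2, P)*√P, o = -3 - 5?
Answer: 660*√2 ≈ 933.38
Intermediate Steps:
o = -8
j(y, U) = 2 (j(y, U) = -8/(-4) = -8*(-¼) = 2)
M(P) = 2*√P
165*M(8) = 165*(2*√8) = 165*(2*(2*√2)) = 165*(4*√2) = 660*√2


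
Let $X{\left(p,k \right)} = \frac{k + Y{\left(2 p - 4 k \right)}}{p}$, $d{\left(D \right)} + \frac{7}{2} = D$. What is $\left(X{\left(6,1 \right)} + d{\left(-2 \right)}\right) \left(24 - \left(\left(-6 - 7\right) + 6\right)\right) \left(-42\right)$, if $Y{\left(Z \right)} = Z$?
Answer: $5208$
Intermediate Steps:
$d{\left(D \right)} = - \frac{7}{2} + D$
$X{\left(p,k \right)} = \frac{- 3 k + 2 p}{p}$ ($X{\left(p,k \right)} = \frac{k - \left(- 2 p + 4 k\right)}{p} = \frac{- 3 k + 2 p}{p}$)
$\left(X{\left(6,1 \right)} + d{\left(-2 \right)}\right) \left(24 - \left(\left(-6 - 7\right) + 6\right)\right) \left(-42\right) = \left(\left(2 - \frac{3}{6}\right) - \frac{11}{2}\right) \left(24 - \left(\left(-6 - 7\right) + 6\right)\right) \left(-42\right) = \left(\left(2 - 3 \cdot \frac{1}{6}\right) - \frac{11}{2}\right) \left(24 - \left(-13 + 6\right)\right) \left(-42\right) = \left(\left(2 - \frac{1}{2}\right) - \frac{11}{2}\right) \left(24 - -7\right) \left(-42\right) = \left(\frac{3}{2} - \frac{11}{2}\right) \left(24 + 7\right) \left(-42\right) = \left(-4\right) 31 \left(-42\right) = \left(-124\right) \left(-42\right) = 5208$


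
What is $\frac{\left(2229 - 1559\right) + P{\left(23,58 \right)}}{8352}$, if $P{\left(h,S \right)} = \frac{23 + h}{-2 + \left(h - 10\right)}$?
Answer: $\frac{103}{1276} \approx 0.080721$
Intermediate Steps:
$P{\left(h,S \right)} = \frac{23 + h}{-12 + h}$ ($P{\left(h,S \right)} = \frac{23 + h}{-2 + \left(-10 + h\right)} = \frac{23 + h}{-12 + h}$)
$\frac{\left(2229 - 1559\right) + P{\left(23,58 \right)}}{8352} = \frac{\left(2229 - 1559\right) + \frac{23 + 23}{-12 + 23}}{8352} = \left(670 + \frac{1}{11} \cdot 46\right) \frac{1}{8352} = \left(670 + \frac{46}{11}\right) \frac{1}{8352} = \frac{7416}{11} \cdot \frac{1}{8352} = \frac{103}{1276}$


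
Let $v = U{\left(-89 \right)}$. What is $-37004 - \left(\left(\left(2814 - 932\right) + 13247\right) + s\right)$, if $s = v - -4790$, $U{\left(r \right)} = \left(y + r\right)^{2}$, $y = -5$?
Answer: $-65759$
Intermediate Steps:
$U{\left(r \right)} = \left(-5 + r\right)^{2}$
$v = 8836$ ($v = \left(-5 - 89\right)^{2} = \left(-94\right)^{2} = 8836$)
$s = 13626$ ($s = 8836 - -4790 = 8836 + 4790 = 13626$)
$-37004 - \left(\left(\left(2814 - 932\right) + 13247\right) + s\right) = -37004 - \left(\left(\left(2814 - 932\right) + 13247\right) + 13626\right) = -37004 - \left(\left(1882 + 13247\right) + 13626\right) = -37004 - \left(15129 + 13626\right) = -37004 - 28755 = -65759$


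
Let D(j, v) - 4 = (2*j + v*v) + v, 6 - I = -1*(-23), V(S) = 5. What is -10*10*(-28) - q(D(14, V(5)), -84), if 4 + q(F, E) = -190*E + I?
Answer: -13139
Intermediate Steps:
I = -17 (I = 6 - (-1)*(-23) = 6 - 1*23 = 6 - 23 = -17)
D(j, v) = 4 + v + v**2 + 2*j (D(j, v) = 4 + ((2*j + v*v) + v) = 4 + ((2*j + v**2) + v) = 4 + ((v**2 + 2*j) + v) = 4 + (v + v**2 + 2*j) = 4 + v + v**2 + 2*j)
q(F, E) = -21 - 190*E (q(F, E) = -4 + (-190*E - 17) = -4 + (-17 - 190*E) = -21 - 190*E)
-10*10*(-28) - q(D(14, V(5)), -84) = -10*10*(-28) - (-21 - 190*(-84)) = -100*(-28) - (-21 + 15960) = 2800 - 1*15939 = 2800 - 15939 = -13139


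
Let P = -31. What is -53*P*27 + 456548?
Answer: 500909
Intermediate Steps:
-53*P*27 + 456548 = -53*(-31)*27 + 456548 = 1643*27 + 456548 = 44361 + 456548 = 500909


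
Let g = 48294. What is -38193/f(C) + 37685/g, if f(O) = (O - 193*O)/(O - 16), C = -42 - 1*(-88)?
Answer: 4638968015/35544384 ≈ 130.51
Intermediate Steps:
C = 46 (C = -42 + 88 = 46)
f(O) = -192*O/(-16 + O) (f(O) = (-192*O)/(-16 + O) = -192*O/(-16 + O))
-38193/f(C) + 37685/g = -38193/((-192*46/(-16 + 46))) + 37685/48294 = -38193/((-192*46/30)) + 37685*(1/48294) = -38193/((-192*46*1/30)) + 37685/48294 = -38193/(-1472/5) + 37685/48294 = -38193*(-5/1472) + 37685/48294 = 190965/1472 + 37685/48294 = 4638968015/35544384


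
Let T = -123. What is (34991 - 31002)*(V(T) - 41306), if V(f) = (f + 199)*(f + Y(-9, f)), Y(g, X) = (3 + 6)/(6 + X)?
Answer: -2627067642/13 ≈ -2.0208e+8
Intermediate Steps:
Y(g, X) = 9/(6 + X)
V(f) = (199 + f)*(f + 9/(6 + f)) (V(f) = (f + 199)*(f + 9/(6 + f)) = (199 + f)*(f + 9/(6 + f)))
(34991 - 31002)*(V(T) - 41306) = (34991 - 31002)*((1791 + 9*(-123) - 123*(6 - 123)*(199 - 123))/(6 - 123) - 41306) = 3989*((1791 - 1107 - 123*(-117)*76)/(-117) - 41306) = 3989*(-(1791 - 1107 + 1093716)/117 - 41306) = 3989*(-1/117*1094400 - 41306) = 3989*(-121600/13 - 41306) = 3989*(-658578/13) = -2627067642/13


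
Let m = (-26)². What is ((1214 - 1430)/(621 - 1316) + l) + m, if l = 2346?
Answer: 2100506/695 ≈ 3022.3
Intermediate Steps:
m = 676
((1214 - 1430)/(621 - 1316) + l) + m = ((1214 - 1430)/(621 - 1316) + 2346) + 676 = (-216/(-695) + 2346) + 676 = (-216*(-1/695) + 2346) + 676 = (216/695 + 2346) + 676 = 1630686/695 + 676 = 2100506/695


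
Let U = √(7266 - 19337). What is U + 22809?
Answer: 22809 + I*√12071 ≈ 22809.0 + 109.87*I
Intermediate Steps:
U = I*√12071 (U = √(-12071) = I*√12071 ≈ 109.87*I)
U + 22809 = I*√12071 + 22809 = 22809 + I*√12071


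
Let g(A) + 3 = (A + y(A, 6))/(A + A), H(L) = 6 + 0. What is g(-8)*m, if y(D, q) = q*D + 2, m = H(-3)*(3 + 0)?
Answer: 27/4 ≈ 6.7500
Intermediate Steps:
H(L) = 6
m = 18 (m = 6*(3 + 0) = 6*3 = 18)
y(D, q) = 2 + D*q (y(D, q) = D*q + 2 = 2 + D*q)
g(A) = -3 + (2 + 7*A)/(2*A) (g(A) = -3 + (A + (2 + A*6))/(A + A) = -3 + (A + (2 + 6*A))/((2*A)) = -3 + (2 + 7*A)*(1/(2*A)) = -3 + (2 + 7*A)/(2*A))
g(-8)*m = ((½)*(2 - 8)/(-8))*18 = ((½)*(-⅛)*(-6))*18 = (3/8)*18 = 27/4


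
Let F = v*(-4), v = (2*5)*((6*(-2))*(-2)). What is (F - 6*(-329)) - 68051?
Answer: -67037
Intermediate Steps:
v = 240 (v = 10*(-12*(-2)) = 10*24 = 240)
F = -960 (F = 240*(-4) = -960)
(F - 6*(-329)) - 68051 = (-960 - 6*(-329)) - 68051 = (-960 + 1974) - 68051 = 1014 - 68051 = -67037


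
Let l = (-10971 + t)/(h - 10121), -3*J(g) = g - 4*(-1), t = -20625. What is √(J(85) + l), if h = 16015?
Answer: I*√2737854357/8841 ≈ 5.9184*I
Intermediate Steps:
J(g) = -4/3 - g/3 (J(g) = -(g - 4*(-1))/3 = -(g + 4)/3 = -(4 + g)/3 = -4/3 - g/3)
l = -15798/2947 (l = (-10971 - 20625)/(16015 - 10121) = -31596/5894 = -31596*1/5894 = -15798/2947 ≈ -5.3607)
√(J(85) + l) = √((-4/3 - ⅓*85) - 15798/2947) = √((-4/3 - 85/3) - 15798/2947) = √(-89/3 - 15798/2947) = √(-309677/8841) = I*√2737854357/8841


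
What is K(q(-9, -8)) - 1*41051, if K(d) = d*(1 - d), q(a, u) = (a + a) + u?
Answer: -41753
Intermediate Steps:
q(a, u) = u + 2*a (q(a, u) = 2*a + u = u + 2*a)
K(q(-9, -8)) - 1*41051 = (-8 + 2*(-9))*(1 - (-8 + 2*(-9))) - 1*41051 = (-8 - 18)*(1 - (-8 - 18)) - 41051 = -26*(1 - 1*(-26)) - 41051 = -26*(1 + 26) - 41051 = -26*27 - 41051 = -702 - 41051 = -41753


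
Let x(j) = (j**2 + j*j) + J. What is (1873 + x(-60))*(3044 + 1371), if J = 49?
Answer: 40273630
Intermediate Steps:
x(j) = 49 + 2*j**2 (x(j) = (j**2 + j*j) + 49 = (j**2 + j**2) + 49 = 2*j**2 + 49 = 49 + 2*j**2)
(1873 + x(-60))*(3044 + 1371) = (1873 + (49 + 2*(-60)**2))*(3044 + 1371) = (1873 + (49 + 2*3600))*4415 = (1873 + (49 + 7200))*4415 = (1873 + 7249)*4415 = 9122*4415 = 40273630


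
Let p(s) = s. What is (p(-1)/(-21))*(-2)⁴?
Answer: 16/21 ≈ 0.76190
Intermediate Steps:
(p(-1)/(-21))*(-2)⁴ = -1/(-21)*(-2)⁴ = -1*(-1/21)*16 = (1/21)*16 = 16/21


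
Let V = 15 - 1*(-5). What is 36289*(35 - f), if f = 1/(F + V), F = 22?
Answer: 53308541/42 ≈ 1.2693e+6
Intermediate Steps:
V = 20 (V = 15 + 5 = 20)
f = 1/42 (f = 1/(22 + 20) = 1/42 ≈ 0.023810)
36289*(35 - f) = 36289*(35 - 1*1/42) = 36289*(35 - 1/42) = 36289*(1469/42) = 53308541/42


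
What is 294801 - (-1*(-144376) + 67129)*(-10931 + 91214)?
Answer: -16979961114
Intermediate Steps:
294801 - (-1*(-144376) + 67129)*(-10931 + 91214) = 294801 - (144376 + 67129)*80283 = 294801 - 211505*80283 = 294801 - 1*16980255915 = 294801 - 16980255915 = -16979961114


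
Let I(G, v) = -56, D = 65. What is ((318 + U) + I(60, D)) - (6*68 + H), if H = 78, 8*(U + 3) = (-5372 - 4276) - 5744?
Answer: -2151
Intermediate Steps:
U = -1927 (U = -3 + ((-5372 - 4276) - 5744)/8 = -3 + (-9648 - 5744)/8 = -3 + (⅛)*(-15392) = -3 - 1924 = -1927)
((318 + U) + I(60, D)) - (6*68 + H) = ((318 - 1927) - 56) - (6*68 + 78) = (-1609 - 56) - (408 + 78) = -1665 - 1*486 = -1665 - 486 = -2151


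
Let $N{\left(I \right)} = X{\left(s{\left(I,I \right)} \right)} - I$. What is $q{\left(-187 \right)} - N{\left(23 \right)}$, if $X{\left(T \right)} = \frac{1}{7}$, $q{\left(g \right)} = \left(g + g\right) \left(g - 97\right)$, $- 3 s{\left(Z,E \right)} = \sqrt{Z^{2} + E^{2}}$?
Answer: $\frac{743672}{7} \approx 1.0624 \cdot 10^{5}$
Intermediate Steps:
$s{\left(Z,E \right)} = - \frac{\sqrt{E^{2} + Z^{2}}}{3}$ ($s{\left(Z,E \right)} = - \frac{\sqrt{Z^{2} + E^{2}}}{3} = - \frac{\sqrt{E^{2} + Z^{2}}}{3}$)
$q{\left(g \right)} = 2 g \left(-97 + g\right)$
$X{\left(T \right)} = \frac{1}{7}$
$N{\left(I \right)} = \frac{1}{7} - I$
$q{\left(-187 \right)} - N{\left(23 \right)} = 2 \left(-187\right) \left(-97 - 187\right) - \left(\frac{1}{7} - 23\right) = 2 \left(-187\right) \left(-284\right) - \left(\frac{1}{7} - 23\right) = 106216 - - \frac{160}{7} = 106216 + \frac{160}{7} = \frac{743672}{7}$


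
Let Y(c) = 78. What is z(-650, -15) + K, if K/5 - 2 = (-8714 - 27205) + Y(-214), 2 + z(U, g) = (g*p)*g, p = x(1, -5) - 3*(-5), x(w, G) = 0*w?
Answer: -175822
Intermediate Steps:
x(w, G) = 0
p = 15 (p = 0 - 3*(-5) = 0 + 15 = 15)
z(U, g) = -2 + 15*g**2 (z(U, g) = -2 + (g*15)*g = -2 + (15*g)*g = -2 + 15*g**2)
K = -179195 (K = 10 + 5*((-8714 - 27205) + 78) = 10 + 5*(-35919 + 78) = 10 + 5*(-35841) = 10 - 179205 = -179195)
z(-650, -15) + K = (-2 + 15*(-15)**2) - 179195 = (-2 + 15*225) - 179195 = (-2 + 3375) - 179195 = 3373 - 179195 = -175822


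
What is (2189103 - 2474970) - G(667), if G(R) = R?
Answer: -286534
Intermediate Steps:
(2189103 - 2474970) - G(667) = (2189103 - 2474970) - 1*667 = -285867 - 667 = -286534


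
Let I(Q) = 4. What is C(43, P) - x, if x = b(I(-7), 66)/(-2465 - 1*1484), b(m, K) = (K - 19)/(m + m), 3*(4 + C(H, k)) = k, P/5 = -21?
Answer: -1232041/31592 ≈ -38.999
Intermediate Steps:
P = -105 (P = 5*(-21) = -105)
C(H, k) = -4 + k/3
b(m, K) = (-19 + K)/(2*m) (b(m, K) = (-19 + K)/((2*m)) = (-19 + K)*(1/(2*m)) = (-19 + K)/(2*m))
x = -47/31592 (x = ((1/2)*(-19 + 66)/4)/(-2465 - 1*1484) = ((1/2)*(1/4)*47)/(-2465 - 1484) = (47/8)/(-3949) = (47/8)*(-1/3949) = -47/31592 ≈ -0.0014877)
C(43, P) - x = (-4 + (1/3)*(-105)) - 1*(-47/31592) = (-4 - 35) + 47/31592 = -39 + 47/31592 = -1232041/31592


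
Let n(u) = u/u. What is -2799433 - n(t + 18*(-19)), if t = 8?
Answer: -2799434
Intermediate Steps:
n(u) = 1
-2799433 - n(t + 18*(-19)) = -2799433 - 1*1 = -2799433 - 1 = -2799434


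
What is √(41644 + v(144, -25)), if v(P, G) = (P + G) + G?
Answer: √41738 ≈ 204.30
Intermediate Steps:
v(P, G) = P + 2*G (v(P, G) = (G + P) + G = P + 2*G)
√(41644 + v(144, -25)) = √(41644 + (144 + 2*(-25))) = √(41644 + (144 - 50)) = √(41644 + 94) = √41738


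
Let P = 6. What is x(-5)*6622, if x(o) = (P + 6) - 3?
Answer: 59598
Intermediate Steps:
x(o) = 9 (x(o) = (6 + 6) - 3 = 12 - 3 = 9)
x(-5)*6622 = 9*6622 = 59598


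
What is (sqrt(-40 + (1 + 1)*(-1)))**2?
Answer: -42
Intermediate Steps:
(sqrt(-40 + (1 + 1)*(-1)))**2 = (sqrt(-40 + 2*(-1)))**2 = (sqrt(-40 - 2))**2 = (sqrt(-42))**2 = (I*sqrt(42))**2 = -42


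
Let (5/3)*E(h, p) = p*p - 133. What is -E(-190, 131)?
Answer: -51084/5 ≈ -10217.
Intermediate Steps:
E(h, p) = -399/5 + 3*p²/5 (E(h, p) = 3*(p*p - 133)/5 = 3*(p² - 133)/5 = 3*(-133 + p²)/5 = -399/5 + 3*p²/5)
-E(-190, 131) = -(-399/5 + (⅗)*131²) = -(-399/5 + (⅗)*17161) = -(-399/5 + 51483/5) = -1*51084/5 = -51084/5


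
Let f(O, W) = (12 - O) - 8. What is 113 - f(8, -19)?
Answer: 117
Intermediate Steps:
f(O, W) = 4 - O
113 - f(8, -19) = 113 - (4 - 1*8) = 113 - (4 - 8) = 113 - 1*(-4) = 113 + 4 = 117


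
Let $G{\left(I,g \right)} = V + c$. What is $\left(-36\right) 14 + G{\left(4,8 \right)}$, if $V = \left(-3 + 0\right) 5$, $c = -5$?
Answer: $-524$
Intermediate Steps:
$V = -15$ ($V = \left(-3\right) 5 = -15$)
$G{\left(I,g \right)} = -20$ ($G{\left(I,g \right)} = -15 - 5 = -20$)
$\left(-36\right) 14 + G{\left(4,8 \right)} = \left(-36\right) 14 - 20 = -504 - 20 = -524$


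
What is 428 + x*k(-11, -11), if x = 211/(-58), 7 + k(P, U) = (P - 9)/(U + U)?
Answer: 287201/638 ≈ 450.16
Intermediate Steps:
k(P, U) = -7 + (-9 + P)/(2*U) (k(P, U) = -7 + (P - 9)/(U + U) = -7 + (-9 + P)/((2*U)) = -7 + (-9 + P)*(1/(2*U)) = -7 + (-9 + P)/(2*U))
x = -211/58 (x = 211*(-1/58) = -211/58 ≈ -3.6379)
428 + x*k(-11, -11) = 428 - 211*(-9 - 11 - 14*(-11))/(116*(-11)) = 428 - 211*(-1)*(-9 - 11 + 154)/(116*11) = 428 - 211*(-1)*134/(116*11) = 428 - 211/58*(-67/11) = 428 + 14137/638 = 287201/638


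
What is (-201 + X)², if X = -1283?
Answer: 2202256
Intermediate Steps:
(-201 + X)² = (-201 - 1283)² = (-1484)² = 2202256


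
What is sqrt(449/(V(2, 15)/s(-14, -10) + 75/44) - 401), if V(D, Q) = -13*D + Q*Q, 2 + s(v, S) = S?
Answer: 2*I*sqrt(25987157)/491 ≈ 20.765*I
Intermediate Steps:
s(v, S) = -2 + S
V(D, Q) = Q**2 - 13*D (V(D, Q) = -13*D + Q**2 = Q**2 - 13*D)
sqrt(449/(V(2, 15)/s(-14, -10) + 75/44) - 401) = sqrt(449/((15**2 - 13*2)/(-2 - 10) + 75/44) - 401) = sqrt(449/((225 - 26)/(-12) + 75*(1/44)) - 401) = sqrt(449/(199*(-1/12) + 75/44) - 401) = sqrt(449/(-199/12 + 75/44) - 401) = sqrt(449/(-491/33) - 401) = sqrt(449*(-33/491) - 401) = sqrt(-14817/491 - 401) = sqrt(-211708/491) = 2*I*sqrt(25987157)/491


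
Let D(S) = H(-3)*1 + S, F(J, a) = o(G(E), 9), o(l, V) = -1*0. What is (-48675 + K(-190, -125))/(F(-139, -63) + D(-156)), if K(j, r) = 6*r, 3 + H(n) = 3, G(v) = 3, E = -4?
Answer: 16475/52 ≈ 316.83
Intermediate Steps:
H(n) = 0 (H(n) = -3 + 3 = 0)
o(l, V) = 0
F(J, a) = 0
D(S) = S (D(S) = 0*1 + S = 0 + S = S)
(-48675 + K(-190, -125))/(F(-139, -63) + D(-156)) = (-48675 + 6*(-125))/(0 - 156) = (-48675 - 750)/(-156) = -49425*(-1/156) = 16475/52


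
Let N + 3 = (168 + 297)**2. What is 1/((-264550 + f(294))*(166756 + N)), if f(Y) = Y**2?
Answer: -1/68213743492 ≈ -1.4660e-11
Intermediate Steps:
N = 216222 (N = -3 + (168 + 297)**2 = -3 + 465**2 = -3 + 216225 = 216222)
1/((-264550 + f(294))*(166756 + N)) = 1/((-264550 + 294**2)*(166756 + 216222)) = 1/((-264550 + 86436)*382978) = 1/(-178114*382978) = 1/(-68213743492) = -1/68213743492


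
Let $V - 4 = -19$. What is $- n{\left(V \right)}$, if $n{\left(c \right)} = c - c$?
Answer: $0$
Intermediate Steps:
$V = -15$ ($V = 4 - 19 = -15$)
$n{\left(c \right)} = 0$
$- n{\left(V \right)} = \left(-1\right) 0 = 0$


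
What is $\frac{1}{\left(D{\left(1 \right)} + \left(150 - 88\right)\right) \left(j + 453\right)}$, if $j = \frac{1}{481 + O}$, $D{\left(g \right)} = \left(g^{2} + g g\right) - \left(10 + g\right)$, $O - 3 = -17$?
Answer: $\frac{467}{11212256} \approx 4.1651 \cdot 10^{-5}$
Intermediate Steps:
$O = -14$ ($O = 3 - 17 = -14$)
$D{\left(g \right)} = -10 - g + 2 g^{2}$ ($D{\left(g \right)} = \left(g^{2} + g^{2}\right) - \left(10 + g\right) = 2 g^{2} - \left(10 + g\right) = -10 - g + 2 g^{2}$)
$j = \frac{1}{467}$ ($j = \frac{1}{481 - 14} = \frac{1}{467} \approx 0.0021413$)
$\frac{1}{\left(D{\left(1 \right)} + \left(150 - 88\right)\right) \left(j + 453\right)} = \frac{1}{\left(\left(-10 - 1 + 2 \cdot 1^{2}\right) + \left(150 - 88\right)\right) \left(\frac{1}{467} + 453\right)} = \frac{1}{\left(\left(-10 - 1 + 2 \cdot 1\right) + \left(150 - 88\right)\right) \frac{211552}{467}} = \frac{1}{\left(\left(-10 - 1 + 2\right) + 62\right) \frac{211552}{467}} = \frac{1}{\left(-9 + 62\right) \frac{211552}{467}} = \frac{1}{53 \cdot \frac{211552}{467}} = \frac{1}{\frac{11212256}{467}} = \frac{467}{11212256}$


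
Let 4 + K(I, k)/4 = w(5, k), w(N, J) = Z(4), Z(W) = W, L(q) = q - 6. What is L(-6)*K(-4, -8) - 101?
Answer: -101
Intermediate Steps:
L(q) = -6 + q
w(N, J) = 4
K(I, k) = 0 (K(I, k) = -16 + 4*4 = -16 + 16 = 0)
L(-6)*K(-4, -8) - 101 = (-6 - 6)*0 - 101 = -12*0 - 101 = 0 - 101 = -101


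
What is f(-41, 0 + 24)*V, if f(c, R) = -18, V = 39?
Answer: -702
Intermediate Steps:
f(-41, 0 + 24)*V = -18*39 = -702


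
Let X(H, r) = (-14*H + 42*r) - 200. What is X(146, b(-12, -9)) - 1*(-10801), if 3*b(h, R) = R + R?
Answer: 8305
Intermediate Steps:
b(h, R) = 2*R/3 (b(h, R) = (R + R)/3 = (2*R)/3 = 2*R/3)
X(H, r) = -200 - 14*H + 42*r
X(146, b(-12, -9)) - 1*(-10801) = (-200 - 14*146 + 42*((⅔)*(-9))) - 1*(-10801) = (-200 - 2044 + 42*(-6)) + 10801 = (-200 - 2044 - 252) + 10801 = -2496 + 10801 = 8305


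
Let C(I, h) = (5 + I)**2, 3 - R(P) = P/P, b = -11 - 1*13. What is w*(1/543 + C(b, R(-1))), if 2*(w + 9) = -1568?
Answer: -155447032/543 ≈ -2.8627e+5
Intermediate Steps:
b = -24 (b = -11 - 13 = -24)
R(P) = 2 (R(P) = 3 - P/P = 3 - 1*1 = 3 - 1 = 2)
w = -793 (w = -9 + (1/2)*(-1568) = -9 - 784 = -793)
w*(1/543 + C(b, R(-1))) = -793*(1/543 + (5 - 24)**2) = -793*(1/543 + (-19)**2) = -793*(1/543 + 361) = -793*196024/543 = -155447032/543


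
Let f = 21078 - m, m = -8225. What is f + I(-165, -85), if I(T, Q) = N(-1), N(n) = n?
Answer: 29302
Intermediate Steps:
f = 29303 (f = 21078 - 1*(-8225) = 21078 + 8225 = 29303)
I(T, Q) = -1
f + I(-165, -85) = 29303 - 1 = 29302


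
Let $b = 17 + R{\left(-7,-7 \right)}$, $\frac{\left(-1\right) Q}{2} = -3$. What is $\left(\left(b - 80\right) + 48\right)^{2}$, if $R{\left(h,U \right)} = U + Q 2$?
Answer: $100$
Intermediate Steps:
$Q = 6$ ($Q = \left(-2\right) \left(-3\right) = 6$)
$R{\left(h,U \right)} = 12 + U$ ($R{\left(h,U \right)} = U + 6 \cdot 2 = U + 12 = 12 + U$)
$b = 22$ ($b = 17 + \left(12 - 7\right) = 17 + 5 = 22$)
$\left(\left(b - 80\right) + 48\right)^{2} = \left(\left(22 - 80\right) + 48\right)^{2} = \left(-58 + 48\right)^{2} = \left(-10\right)^{2} = 100$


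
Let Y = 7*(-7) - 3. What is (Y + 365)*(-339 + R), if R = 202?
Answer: -42881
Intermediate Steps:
Y = -52 (Y = -49 - 3 = -52)
(Y + 365)*(-339 + R) = (-52 + 365)*(-339 + 202) = 313*(-137) = -42881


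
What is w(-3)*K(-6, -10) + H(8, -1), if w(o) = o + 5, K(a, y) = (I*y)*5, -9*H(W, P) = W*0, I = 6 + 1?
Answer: -700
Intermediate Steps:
I = 7
H(W, P) = 0 (H(W, P) = -W*0/9 = -⅑*0 = 0)
K(a, y) = 35*y (K(a, y) = (7*y)*5 = 35*y)
w(o) = 5 + o
w(-3)*K(-6, -10) + H(8, -1) = (5 - 3)*(35*(-10)) + 0 = 2*(-350) + 0 = -700 + 0 = -700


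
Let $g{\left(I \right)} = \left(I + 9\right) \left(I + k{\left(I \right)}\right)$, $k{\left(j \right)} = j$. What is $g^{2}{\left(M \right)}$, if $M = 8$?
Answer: $73984$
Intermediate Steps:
$g{\left(I \right)} = 2 I \left(9 + I\right)$ ($g{\left(I \right)} = \left(I + 9\right) \left(I + I\right) = \left(9 + I\right) 2 I = 2 I \left(9 + I\right)$)
$g^{2}{\left(M \right)} = \left(2 \cdot 8 \left(9 + 8\right)\right)^{2} = \left(2 \cdot 8 \cdot 17\right)^{2} = 272^{2} = 73984$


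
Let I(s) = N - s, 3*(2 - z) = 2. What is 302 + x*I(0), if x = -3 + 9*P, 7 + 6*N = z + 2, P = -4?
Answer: 1955/6 ≈ 325.83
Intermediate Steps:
z = 4/3 (z = 2 - ⅓*2 = 2 - ⅔ = 4/3 ≈ 1.3333)
N = -11/18 (N = -7/6 + (4/3 + 2)/6 = -7/6 + (⅙)*(10/3) = -7/6 + 5/9 = -11/18 ≈ -0.61111)
I(s) = -11/18 - s
x = -39 (x = -3 + 9*(-4) = -3 - 36 = -39)
302 + x*I(0) = 302 - 39*(-11/18 - 1*0) = 302 - 39*(-11/18 + 0) = 302 - 39*(-11/18) = 302 + 143/6 = 1955/6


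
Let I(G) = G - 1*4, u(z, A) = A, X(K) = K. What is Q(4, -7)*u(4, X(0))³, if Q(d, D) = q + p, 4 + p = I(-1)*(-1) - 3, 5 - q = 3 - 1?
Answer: 0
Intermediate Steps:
I(G) = -4 + G (I(G) = G - 4 = -4 + G)
q = 3 (q = 5 - (3 - 1) = 5 - 1*2 = 5 - 2 = 3)
p = -2 (p = -4 + ((-4 - 1)*(-1) - 3) = -4 + (-5*(-1) - 3) = -4 + (5 - 3) = -4 + 2 = -2)
Q(d, D) = 1 (Q(d, D) = 3 - 2 = 1)
Q(4, -7)*u(4, X(0))³ = 1*0³ = 1*0 = 0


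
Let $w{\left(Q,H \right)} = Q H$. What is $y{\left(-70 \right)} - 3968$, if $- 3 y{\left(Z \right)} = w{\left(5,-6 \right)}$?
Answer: $-3958$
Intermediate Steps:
$w{\left(Q,H \right)} = H Q$
$y{\left(Z \right)} = 10$ ($y{\left(Z \right)} = - \frac{\left(-6\right) 5}{3} = \left(- \frac{1}{3}\right) \left(-30\right) = 10$)
$y{\left(-70 \right)} - 3968 = 10 - 3968 = -3958$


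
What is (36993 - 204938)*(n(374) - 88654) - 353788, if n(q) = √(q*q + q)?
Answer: 14888642242 - 839725*√5610 ≈ 1.4826e+10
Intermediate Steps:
n(q) = √(q + q²) (n(q) = √(q² + q) = √(q + q²))
(36993 - 204938)*(n(374) - 88654) - 353788 = (36993 - 204938)*(√(374*(1 + 374)) - 88654) - 353788 = -167945*(√(374*375) - 88654) - 353788 = -167945*(√140250 - 88654) - 353788 = -167945*(5*√5610 - 88654) - 353788 = -167945*(-88654 + 5*√5610) - 353788 = (14888996030 - 839725*√5610) - 353788 = 14888642242 - 839725*√5610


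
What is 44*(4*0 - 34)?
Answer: -1496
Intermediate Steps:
44*(4*0 - 34) = 44*(0 - 34) = 44*(-34) = -1496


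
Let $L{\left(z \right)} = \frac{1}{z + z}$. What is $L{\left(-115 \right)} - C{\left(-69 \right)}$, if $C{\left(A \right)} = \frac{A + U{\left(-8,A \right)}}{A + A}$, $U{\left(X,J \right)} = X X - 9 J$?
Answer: $\frac{3077}{690} \approx 4.4594$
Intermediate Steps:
$U{\left(X,J \right)} = X^{2} - 9 J$
$C{\left(A \right)} = \frac{64 - 8 A}{2 A}$ ($C{\left(A \right)} = \frac{A - \left(-64 + 9 A\right)}{A + A} = \frac{A - \left(-64 + 9 A\right)}{2 A} = \left(64 - 8 A\right) \frac{1}{2 A} = \frac{64 - 8 A}{2 A}$)
$L{\left(z \right)} = \frac{1}{2 z}$
$L{\left(-115 \right)} - C{\left(-69 \right)} = \frac{1}{2 \left(-115\right)} - \left(-4 + \frac{32}{-69}\right) = \frac{1}{2} \left(- \frac{1}{115}\right) - \left(-4 + 32 \left(- \frac{1}{69}\right)\right) = - \frac{1}{230} - \left(-4 - \frac{32}{69}\right) = - \frac{1}{230} - - \frac{308}{69} = - \frac{1}{230} + \frac{308}{69} = \frac{3077}{690}$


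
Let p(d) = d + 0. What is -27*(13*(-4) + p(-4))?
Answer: 1512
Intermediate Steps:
p(d) = d
-27*(13*(-4) + p(-4)) = -27*(13*(-4) - 4) = -27*(-52 - 4) = -27*(-56) = 1512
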